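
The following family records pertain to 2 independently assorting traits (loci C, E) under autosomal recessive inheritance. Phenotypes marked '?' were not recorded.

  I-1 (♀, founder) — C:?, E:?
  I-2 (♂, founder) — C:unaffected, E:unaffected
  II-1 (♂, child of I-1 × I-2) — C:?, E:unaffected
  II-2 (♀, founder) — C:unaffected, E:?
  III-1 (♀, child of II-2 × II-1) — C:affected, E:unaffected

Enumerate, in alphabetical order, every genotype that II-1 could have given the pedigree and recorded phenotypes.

C/I-1 ? ·: CC|Cc|cc
C/I-2 un ·: CC|Cc
C/II-1 ? I-1×I-2: Cc|cc
C/II-2 un ·: Cc
C/III-1 aff II-2×II-1: cc
⇒ C over [I-1,I-2,II-1,II-2,III-1]: 7 consistent
E/I-1 ? ·: EE|Ee|ee
E/I-2 un ·: EE|Ee
E/II-1 un I-1×I-2: EE|Ee
E/II-2 ? ·: EE|Ee|ee
E/III-1 un II-2×II-1: EE|Ee
⇒ E over [I-1,I-2,II-1,II-2,III-1]: 41 consistent

II-1 ∈ {Cc EE, Cc Ee, cc EE, cc Ee}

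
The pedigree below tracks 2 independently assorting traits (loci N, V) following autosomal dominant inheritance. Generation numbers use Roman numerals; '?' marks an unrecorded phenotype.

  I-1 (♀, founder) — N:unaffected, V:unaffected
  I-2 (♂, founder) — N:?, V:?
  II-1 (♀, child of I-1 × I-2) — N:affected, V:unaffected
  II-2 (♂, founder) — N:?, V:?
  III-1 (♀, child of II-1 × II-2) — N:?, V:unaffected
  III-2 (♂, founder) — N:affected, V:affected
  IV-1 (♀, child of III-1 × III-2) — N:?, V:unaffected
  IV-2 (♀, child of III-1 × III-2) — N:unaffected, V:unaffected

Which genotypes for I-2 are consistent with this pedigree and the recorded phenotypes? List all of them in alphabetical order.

N/I-1 un ·: nn
N/I-2 ? ·: Nn|NN
N/II-1 aff I-1×I-2: Nn
N/II-2 ? ·: nn|Nn|NN
N/III-1 ? II-1×II-2: nn|Nn
N/III-2 aff ·: Nn
N/IV-1 ? III-1×III-2: nn|Nn|NN
N/IV-2 un III-1×III-2: nn
⇒ N over [I-1,I-2,II-1,II-2,III-1,III-2,IV-1,IV-2]: 26 consistent
V/I-1 un ·: vv
V/I-2 ? ·: vv|Vv
V/II-1 un I-1×I-2: vv
V/II-2 ? ·: vv|Vv
V/III-1 un II-1×II-2: vv
V/III-2 aff ·: Vv
V/IV-1 un III-1×III-2: vv
V/IV-2 un III-1×III-2: vv
⇒ V over [I-1,I-2,II-1,II-2,III-1,III-2,IV-1,IV-2]: 4 consistent

I-2 ∈ {NN Vv, NN vv, Nn Vv, Nn vv}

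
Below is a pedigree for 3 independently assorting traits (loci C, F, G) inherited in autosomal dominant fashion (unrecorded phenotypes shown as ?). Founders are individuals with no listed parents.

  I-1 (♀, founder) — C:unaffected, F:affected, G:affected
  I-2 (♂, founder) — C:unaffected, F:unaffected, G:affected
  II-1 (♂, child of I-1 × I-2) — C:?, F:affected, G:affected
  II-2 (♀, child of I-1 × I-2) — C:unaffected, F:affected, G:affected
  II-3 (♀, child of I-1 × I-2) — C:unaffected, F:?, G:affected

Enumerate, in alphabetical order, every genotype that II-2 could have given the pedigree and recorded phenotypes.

C/I-1 un ·: cc
C/I-2 un ·: cc
C/II-1 ? I-1×I-2: cc
C/II-2 un I-1×I-2: cc
C/II-3 un I-1×I-2: cc
⇒ C over [I-1,I-2,II-1,II-2,II-3]: 1 consistent
F/I-1 aff ·: Ff|FF
F/I-2 un ·: ff
F/II-1 aff I-1×I-2: Ff
F/II-2 aff I-1×I-2: Ff
F/II-3 ? I-1×I-2: ff|Ff
⇒ F over [I-1,I-2,II-1,II-2,II-3]: 3 consistent
G/I-1 aff ·: Gg|GG
G/I-2 aff ·: Gg|GG
G/II-1 aff I-1×I-2: Gg|GG
G/II-2 aff I-1×I-2: Gg|GG
G/II-3 aff I-1×I-2: Gg|GG
⇒ G over [I-1,I-2,II-1,II-2,II-3]: 25 consistent

II-2 ∈ {cc Ff GG, cc Ff Gg}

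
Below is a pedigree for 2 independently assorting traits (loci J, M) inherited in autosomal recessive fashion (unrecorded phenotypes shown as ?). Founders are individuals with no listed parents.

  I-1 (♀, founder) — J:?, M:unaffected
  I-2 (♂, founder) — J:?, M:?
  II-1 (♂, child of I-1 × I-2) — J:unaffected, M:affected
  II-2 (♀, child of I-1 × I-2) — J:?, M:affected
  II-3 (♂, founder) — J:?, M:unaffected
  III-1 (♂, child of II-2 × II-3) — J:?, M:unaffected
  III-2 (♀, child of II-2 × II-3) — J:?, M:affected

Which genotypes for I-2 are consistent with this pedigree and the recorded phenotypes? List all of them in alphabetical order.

J/I-1 ? ·: JJ|Jj|jj
J/I-2 ? ·: JJ|Jj|jj
J/II-1 un I-1×I-2: JJ|Jj
J/II-2 ? I-1×I-2: JJ|Jj|jj
J/II-3 ? ·: JJ|Jj|jj
J/III-1 ? II-2×II-3: JJ|Jj|jj
J/III-2 ? II-2×II-3: JJ|Jj|jj
⇒ J over [I-1,I-2,II-1,II-2,II-3,III-1,III-2]: 236 consistent
M/I-1 un ·: Mm
M/I-2 ? ·: Mm|mm
M/II-1 aff I-1×I-2: mm
M/II-2 aff I-1×I-2: mm
M/II-3 un ·: Mm
M/III-1 un II-2×II-3: Mm
M/III-2 aff II-2×II-3: mm
⇒ M over [I-1,I-2,II-1,II-2,II-3,III-1,III-2]: 2 consistent

I-2 ∈ {JJ Mm, JJ mm, Jj Mm, Jj mm, jj Mm, jj mm}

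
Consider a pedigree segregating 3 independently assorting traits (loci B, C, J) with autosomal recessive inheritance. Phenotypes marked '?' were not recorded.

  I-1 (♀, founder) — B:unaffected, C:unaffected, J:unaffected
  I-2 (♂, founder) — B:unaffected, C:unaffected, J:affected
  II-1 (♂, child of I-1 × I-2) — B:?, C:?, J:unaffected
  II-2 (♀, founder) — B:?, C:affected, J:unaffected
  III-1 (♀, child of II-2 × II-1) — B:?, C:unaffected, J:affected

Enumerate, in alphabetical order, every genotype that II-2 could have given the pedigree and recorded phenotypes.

B/I-1 un ·: BB|Bb
B/I-2 un ·: BB|Bb
B/II-1 ? I-1×I-2: BB|Bb|bb
B/II-2 ? ·: BB|Bb|bb
B/III-1 ? II-2×II-1: BB|Bb|bb
⇒ B over [I-1,I-2,II-1,II-2,III-1]: 41 consistent
C/I-1 un ·: CC|Cc
C/I-2 un ·: CC|Cc
C/II-1 ? I-1×I-2: CC|Cc
C/II-2 aff ·: cc
C/III-1 un II-2×II-1: Cc
⇒ C over [I-1,I-2,II-1,II-2,III-1]: 7 consistent
J/I-1 un ·: JJ|Jj
J/I-2 aff ·: jj
J/II-1 un I-1×I-2: Jj
J/II-2 un ·: Jj
J/III-1 aff II-2×II-1: jj
⇒ J over [I-1,I-2,II-1,II-2,III-1]: 2 consistent

II-2 ∈ {BB cc Jj, Bb cc Jj, bb cc Jj}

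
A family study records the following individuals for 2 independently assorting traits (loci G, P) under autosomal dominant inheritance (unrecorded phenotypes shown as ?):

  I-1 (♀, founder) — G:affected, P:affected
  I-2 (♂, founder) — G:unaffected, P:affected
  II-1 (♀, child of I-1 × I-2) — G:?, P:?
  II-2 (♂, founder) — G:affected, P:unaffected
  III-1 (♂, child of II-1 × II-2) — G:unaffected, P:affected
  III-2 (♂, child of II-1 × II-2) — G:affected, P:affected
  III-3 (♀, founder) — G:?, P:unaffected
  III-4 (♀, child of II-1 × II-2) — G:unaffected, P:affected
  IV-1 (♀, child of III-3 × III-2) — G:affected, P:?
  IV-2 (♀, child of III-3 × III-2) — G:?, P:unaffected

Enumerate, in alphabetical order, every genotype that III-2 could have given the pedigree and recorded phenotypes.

G/I-1 aff ·: Gg|GG
G/I-2 un ·: gg
G/II-1 ? I-1×I-2: gg|Gg
G/II-2 aff ·: Gg
G/III-1 un II-1×II-2: gg
G/III-2 aff II-1×II-2: Gg|GG
G/III-3 ? ·: gg|Gg|GG
G/III-4 un II-1×II-2: gg
G/IV-1 aff III-3×III-2: Gg|GG
G/IV-2 ? III-3×III-2: gg|Gg|GG
⇒ G over [I-1,I-2,II-1,II-2,III-1,III-2,III-3,III-4,IV-1,IV-2]: 48 consistent
P/I-1 aff ·: Pp|PP
P/I-2 aff ·: Pp|PP
P/II-1 ? I-1×I-2: Pp|PP
P/II-2 un ·: pp
P/III-1 aff II-1×II-2: Pp
P/III-2 aff II-1×II-2: Pp
P/III-3 un ·: pp
P/III-4 aff II-1×II-2: Pp
P/IV-1 ? III-3×III-2: pp|Pp
P/IV-2 un III-3×III-2: pp
⇒ P over [I-1,I-2,II-1,II-2,III-1,III-2,III-3,III-4,IV-1,IV-2]: 14 consistent

III-2 ∈ {GG Pp, Gg Pp}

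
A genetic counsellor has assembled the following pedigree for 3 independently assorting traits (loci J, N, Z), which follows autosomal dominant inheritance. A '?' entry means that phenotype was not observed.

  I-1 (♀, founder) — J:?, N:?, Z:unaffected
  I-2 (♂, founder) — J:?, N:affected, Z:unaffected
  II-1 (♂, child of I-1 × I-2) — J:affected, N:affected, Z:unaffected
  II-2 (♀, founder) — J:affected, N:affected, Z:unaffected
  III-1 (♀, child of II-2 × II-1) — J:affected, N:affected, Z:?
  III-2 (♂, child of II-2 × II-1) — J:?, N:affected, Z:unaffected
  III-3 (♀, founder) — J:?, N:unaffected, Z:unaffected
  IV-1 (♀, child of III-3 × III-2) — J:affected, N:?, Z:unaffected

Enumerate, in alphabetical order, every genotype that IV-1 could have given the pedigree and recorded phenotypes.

IV-1 ∈ {JJ Nn zz, JJ nn zz, Jj Nn zz, Jj nn zz}

J/I-1 ? ·: jj|Jj|JJ
J/I-2 ? ·: jj|Jj|JJ
J/II-1 aff I-1×I-2: Jj|JJ
J/II-2 aff ·: Jj|JJ
J/III-1 aff II-2×II-1: Jj|JJ
J/III-2 ? II-2×II-1: jj|Jj|JJ
J/III-3 ? ·: jj|Jj|JJ
J/IV-1 aff III-3×III-2: Jj|JJ
⇒ J over [I-1,I-2,II-1,II-2,III-1,III-2,III-3,IV-1]: 368 consistent
N/I-1 ? ·: nn|Nn|NN
N/I-2 aff ·: Nn|NN
N/II-1 aff I-1×I-2: Nn|NN
N/II-2 aff ·: Nn|NN
N/III-1 aff II-2×II-1: Nn|NN
N/III-2 aff II-2×II-1: Nn|NN
N/III-3 un ·: nn
N/IV-1 ? III-3×III-2: nn|Nn
⇒ N over [I-1,I-2,II-1,II-2,III-1,III-2,III-3,IV-1]: 88 consistent
Z/I-1 un ·: zz
Z/I-2 un ·: zz
Z/II-1 un I-1×I-2: zz
Z/II-2 un ·: zz
Z/III-1 ? II-2×II-1: zz
Z/III-2 un II-2×II-1: zz
Z/III-3 un ·: zz
Z/IV-1 un III-3×III-2: zz
⇒ Z over [I-1,I-2,II-1,II-2,III-1,III-2,III-3,IV-1]: 1 consistent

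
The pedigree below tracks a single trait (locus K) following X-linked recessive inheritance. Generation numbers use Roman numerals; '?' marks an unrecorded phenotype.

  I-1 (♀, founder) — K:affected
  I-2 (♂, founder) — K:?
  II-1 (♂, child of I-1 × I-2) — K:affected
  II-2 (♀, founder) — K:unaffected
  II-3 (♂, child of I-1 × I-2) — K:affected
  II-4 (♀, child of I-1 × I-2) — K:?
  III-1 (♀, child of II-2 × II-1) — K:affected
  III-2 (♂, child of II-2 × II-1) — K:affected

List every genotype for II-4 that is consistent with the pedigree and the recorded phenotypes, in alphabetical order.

K/I-1 aff ·: X^kX^k
K/I-2 ? ·: X^KY|X^kY
K/II-1 aff I-1×I-2: X^kY
K/II-2 un ·: X^KX^k
K/II-3 aff I-1×I-2: X^kY
K/II-4 ? I-1×I-2: X^KX^k|X^kX^k
K/III-1 aff II-2×II-1: X^kX^k
K/III-2 aff II-2×II-1: X^kY
⇒ K over [I-1,I-2,II-1,II-2,II-3,II-4,III-1,III-2]: 2 consistent

II-4 ∈ {X^KX^k, X^kX^k}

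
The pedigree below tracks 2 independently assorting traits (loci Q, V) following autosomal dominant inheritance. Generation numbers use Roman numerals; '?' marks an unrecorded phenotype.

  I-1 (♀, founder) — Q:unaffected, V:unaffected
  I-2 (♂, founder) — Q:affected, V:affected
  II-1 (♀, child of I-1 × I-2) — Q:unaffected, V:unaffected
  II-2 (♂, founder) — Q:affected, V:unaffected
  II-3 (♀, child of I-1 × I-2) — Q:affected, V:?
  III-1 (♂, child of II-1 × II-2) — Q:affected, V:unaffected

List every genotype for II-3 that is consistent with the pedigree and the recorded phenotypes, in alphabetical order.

II-3 ∈ {Qq Vv, Qq vv}

Q/I-1 un ·: qq
Q/I-2 aff ·: Qq
Q/II-1 un I-1×I-2: qq
Q/II-2 aff ·: Qq|QQ
Q/II-3 aff I-1×I-2: Qq
Q/III-1 aff II-1×II-2: Qq
⇒ Q over [I-1,I-2,II-1,II-2,II-3,III-1]: 2 consistent
V/I-1 un ·: vv
V/I-2 aff ·: Vv
V/II-1 un I-1×I-2: vv
V/II-2 un ·: vv
V/II-3 ? I-1×I-2: vv|Vv
V/III-1 un II-1×II-2: vv
⇒ V over [I-1,I-2,II-1,II-2,II-3,III-1]: 2 consistent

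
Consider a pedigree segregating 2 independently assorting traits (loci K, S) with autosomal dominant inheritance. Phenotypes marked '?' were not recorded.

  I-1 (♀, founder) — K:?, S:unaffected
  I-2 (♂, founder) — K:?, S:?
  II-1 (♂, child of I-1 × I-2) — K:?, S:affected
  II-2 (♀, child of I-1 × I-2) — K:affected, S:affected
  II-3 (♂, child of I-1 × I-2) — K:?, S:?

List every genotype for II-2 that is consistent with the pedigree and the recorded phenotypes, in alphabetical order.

K/I-1 ? ·: kk|Kk|KK
K/I-2 ? ·: kk|Kk|KK
K/II-1 ? I-1×I-2: kk|Kk|KK
K/II-2 aff I-1×I-2: Kk|KK
K/II-3 ? I-1×I-2: kk|Kk|KK
⇒ K over [I-1,I-2,II-1,II-2,II-3]: 45 consistent
S/I-1 un ·: ss
S/I-2 ? ·: Ss|SS
S/II-1 aff I-1×I-2: Ss
S/II-2 aff I-1×I-2: Ss
S/II-3 ? I-1×I-2: ss|Ss
⇒ S over [I-1,I-2,II-1,II-2,II-3]: 3 consistent

II-2 ∈ {KK Ss, Kk Ss}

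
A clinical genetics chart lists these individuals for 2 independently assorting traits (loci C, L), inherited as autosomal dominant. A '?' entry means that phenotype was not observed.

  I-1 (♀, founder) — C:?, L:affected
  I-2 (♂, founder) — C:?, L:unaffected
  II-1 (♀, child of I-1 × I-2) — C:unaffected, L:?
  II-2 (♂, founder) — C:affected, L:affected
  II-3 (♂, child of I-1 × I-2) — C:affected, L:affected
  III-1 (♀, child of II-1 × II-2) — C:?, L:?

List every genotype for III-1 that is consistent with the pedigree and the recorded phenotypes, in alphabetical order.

III-1 ∈ {Cc LL, Cc Ll, Cc ll, cc LL, cc Ll, cc ll}

C/I-1 ? ·: cc|Cc
C/I-2 ? ·: cc|Cc
C/II-1 un I-1×I-2: cc
C/II-2 aff ·: Cc|CC
C/II-3 aff I-1×I-2: Cc|CC
C/III-1 ? II-1×II-2: cc|Cc
⇒ C over [I-1,I-2,II-1,II-2,II-3,III-1]: 12 consistent
L/I-1 aff ·: Ll|LL
L/I-2 un ·: ll
L/II-1 ? I-1×I-2: ll|Ll
L/II-2 aff ·: Ll|LL
L/II-3 aff I-1×I-2: Ll
L/III-1 ? II-1×II-2: ll|Ll|LL
⇒ L over [I-1,I-2,II-1,II-2,II-3,III-1]: 13 consistent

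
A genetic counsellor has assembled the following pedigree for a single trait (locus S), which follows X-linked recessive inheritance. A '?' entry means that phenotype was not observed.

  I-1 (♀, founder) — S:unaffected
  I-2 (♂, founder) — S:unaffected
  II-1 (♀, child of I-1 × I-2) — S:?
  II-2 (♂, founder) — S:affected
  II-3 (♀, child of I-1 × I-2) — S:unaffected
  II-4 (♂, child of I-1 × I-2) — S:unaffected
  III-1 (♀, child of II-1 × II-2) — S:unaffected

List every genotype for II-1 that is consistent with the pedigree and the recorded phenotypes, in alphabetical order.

S/I-1 un ·: X^SX^S|X^SX^s
S/I-2 un ·: X^SY
S/II-1 ? I-1×I-2: X^SX^S|X^SX^s
S/II-2 aff ·: X^sY
S/II-3 un I-1×I-2: X^SX^S|X^SX^s
S/II-4 un I-1×I-2: X^SY
S/III-1 un II-1×II-2: X^SX^s
⇒ S over [I-1,I-2,II-1,II-2,II-3,II-4,III-1]: 5 consistent

II-1 ∈ {X^SX^S, X^SX^s}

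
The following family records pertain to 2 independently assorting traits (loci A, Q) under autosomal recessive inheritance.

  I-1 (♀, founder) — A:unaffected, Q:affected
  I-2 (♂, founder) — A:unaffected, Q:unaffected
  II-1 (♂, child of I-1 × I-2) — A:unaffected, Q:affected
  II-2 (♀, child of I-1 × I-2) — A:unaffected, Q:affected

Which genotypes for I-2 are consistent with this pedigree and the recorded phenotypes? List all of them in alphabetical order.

A/I-1 un ·: AA|Aa
A/I-2 un ·: AA|Aa
A/II-1 un I-1×I-2: AA|Aa
A/II-2 un I-1×I-2: AA|Aa
⇒ A over [I-1,I-2,II-1,II-2]: 13 consistent
Q/I-1 aff ·: qq
Q/I-2 un ·: Qq
Q/II-1 aff I-1×I-2: qq
Q/II-2 aff I-1×I-2: qq
⇒ Q over [I-1,I-2,II-1,II-2]: 1 consistent

I-2 ∈ {AA Qq, Aa Qq}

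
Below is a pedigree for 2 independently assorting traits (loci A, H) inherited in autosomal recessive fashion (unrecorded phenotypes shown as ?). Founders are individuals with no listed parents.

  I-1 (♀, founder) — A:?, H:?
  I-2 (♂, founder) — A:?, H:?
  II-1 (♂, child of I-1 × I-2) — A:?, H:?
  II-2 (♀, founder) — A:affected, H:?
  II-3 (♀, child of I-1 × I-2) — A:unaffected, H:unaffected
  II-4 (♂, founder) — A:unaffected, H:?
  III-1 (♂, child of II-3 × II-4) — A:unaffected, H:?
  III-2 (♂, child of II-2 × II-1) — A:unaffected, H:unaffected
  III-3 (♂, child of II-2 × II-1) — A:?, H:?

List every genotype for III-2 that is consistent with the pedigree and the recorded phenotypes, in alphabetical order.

A/I-1 ? ·: AA|Aa|aa
A/I-2 ? ·: AA|Aa|aa
A/II-1 ? I-1×I-2: AA|Aa
A/II-2 aff ·: aa
A/II-3 un I-1×I-2: AA|Aa
A/II-4 un ·: AA|Aa
A/III-1 un II-3×II-4: AA|Aa
A/III-2 un II-2×II-1: Aa
A/III-3 ? II-2×II-1: Aa|aa
⇒ A over [I-1,I-2,II-1,II-2,II-3,II-4,III-1,III-2,III-3]: 98 consistent
H/I-1 ? ·: HH|Hh|hh
H/I-2 ? ·: HH|Hh|hh
H/II-1 ? I-1×I-2: HH|Hh|hh
H/II-2 ? ·: HH|Hh|hh
H/II-3 un I-1×I-2: HH|Hh
H/II-4 ? ·: HH|Hh|hh
H/III-1 ? II-3×II-4: HH|Hh|hh
H/III-2 un II-2×II-1: HH|Hh
H/III-3 ? II-2×II-1: HH|Hh|hh
⇒ H over [I-1,I-2,II-1,II-2,II-3,II-4,III-1,III-2,III-3]: 1029 consistent

III-2 ∈ {Aa HH, Aa Hh}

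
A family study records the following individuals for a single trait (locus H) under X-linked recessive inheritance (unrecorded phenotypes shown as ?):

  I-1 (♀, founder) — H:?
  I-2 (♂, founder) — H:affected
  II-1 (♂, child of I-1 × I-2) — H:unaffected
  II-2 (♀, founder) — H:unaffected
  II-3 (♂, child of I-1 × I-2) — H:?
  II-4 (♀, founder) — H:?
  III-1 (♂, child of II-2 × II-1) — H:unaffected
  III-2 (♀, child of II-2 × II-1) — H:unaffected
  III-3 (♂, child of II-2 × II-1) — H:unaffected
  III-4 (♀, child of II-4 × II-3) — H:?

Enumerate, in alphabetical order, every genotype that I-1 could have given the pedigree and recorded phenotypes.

I-1 ∈ {X^HX^H, X^HX^h}

H/I-1 ? ·: X^HX^H|X^HX^h
H/I-2 aff ·: X^hY
H/II-1 un I-1×I-2: X^HY
H/II-2 un ·: X^HX^H|X^HX^h
H/II-3 ? I-1×I-2: X^HY|X^hY
H/II-4 ? ·: X^HX^H|X^HX^h|X^hX^h
H/III-1 un II-2×II-1: X^HY
H/III-2 un II-2×II-1: X^HX^H|X^HX^h
H/III-3 un II-2×II-1: X^HY
H/III-4 ? II-4×II-3: X^HX^H|X^HX^h|X^hX^h
⇒ H over [I-1,I-2,II-1,II-2,II-3,II-4,III-1,III-2,III-3,III-4]: 36 consistent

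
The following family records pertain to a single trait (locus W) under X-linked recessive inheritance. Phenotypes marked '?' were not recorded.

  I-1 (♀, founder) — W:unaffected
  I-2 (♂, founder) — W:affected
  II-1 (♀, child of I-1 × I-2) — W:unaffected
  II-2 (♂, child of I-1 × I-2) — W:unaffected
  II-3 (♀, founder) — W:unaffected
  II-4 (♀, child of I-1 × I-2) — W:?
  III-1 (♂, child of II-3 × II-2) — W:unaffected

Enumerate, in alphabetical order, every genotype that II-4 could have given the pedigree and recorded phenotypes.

W/I-1 un ·: X^WX^W|X^WX^w
W/I-2 aff ·: X^wY
W/II-1 un I-1×I-2: X^WX^w
W/II-2 un I-1×I-2: X^WY
W/II-3 un ·: X^WX^W|X^WX^w
W/II-4 ? I-1×I-2: X^WX^w|X^wX^w
W/III-1 un II-3×II-2: X^WY
⇒ W over [I-1,I-2,II-1,II-2,II-3,II-4,III-1]: 6 consistent

II-4 ∈ {X^WX^w, X^wX^w}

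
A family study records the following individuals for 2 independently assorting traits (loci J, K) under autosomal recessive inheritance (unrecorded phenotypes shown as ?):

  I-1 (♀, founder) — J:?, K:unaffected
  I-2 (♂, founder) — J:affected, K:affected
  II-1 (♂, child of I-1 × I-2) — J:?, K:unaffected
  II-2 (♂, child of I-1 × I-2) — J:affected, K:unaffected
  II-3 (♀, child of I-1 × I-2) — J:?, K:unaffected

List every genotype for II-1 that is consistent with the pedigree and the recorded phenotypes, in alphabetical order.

J/I-1 ? ·: Jj|jj
J/I-2 aff ·: jj
J/II-1 ? I-1×I-2: Jj|jj
J/II-2 aff I-1×I-2: jj
J/II-3 ? I-1×I-2: Jj|jj
⇒ J over [I-1,I-2,II-1,II-2,II-3]: 5 consistent
K/I-1 un ·: KK|Kk
K/I-2 aff ·: kk
K/II-1 un I-1×I-2: Kk
K/II-2 un I-1×I-2: Kk
K/II-3 un I-1×I-2: Kk
⇒ K over [I-1,I-2,II-1,II-2,II-3]: 2 consistent

II-1 ∈ {Jj Kk, jj Kk}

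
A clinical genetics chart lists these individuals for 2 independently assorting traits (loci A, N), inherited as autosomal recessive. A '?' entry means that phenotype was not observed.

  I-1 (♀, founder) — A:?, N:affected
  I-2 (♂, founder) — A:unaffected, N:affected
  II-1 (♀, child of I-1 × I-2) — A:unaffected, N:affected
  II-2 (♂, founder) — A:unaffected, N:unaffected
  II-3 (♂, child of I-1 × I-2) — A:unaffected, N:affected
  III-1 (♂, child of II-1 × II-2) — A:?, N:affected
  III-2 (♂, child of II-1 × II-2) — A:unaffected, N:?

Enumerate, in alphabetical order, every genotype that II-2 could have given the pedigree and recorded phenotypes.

A/I-1 ? ·: AA|Aa|aa
A/I-2 un ·: AA|Aa
A/II-1 un I-1×I-2: AA|Aa
A/II-2 un ·: AA|Aa
A/II-3 un I-1×I-2: AA|Aa
A/III-1 ? II-1×II-2: AA|Aa|aa
A/III-2 un II-1×II-2: AA|Aa
⇒ A over [I-1,I-2,II-1,II-2,II-3,III-1,III-2]: 115 consistent
N/I-1 aff ·: nn
N/I-2 aff ·: nn
N/II-1 aff I-1×I-2: nn
N/II-2 un ·: Nn
N/II-3 aff I-1×I-2: nn
N/III-1 aff II-1×II-2: nn
N/III-2 ? II-1×II-2: Nn|nn
⇒ N over [I-1,I-2,II-1,II-2,II-3,III-1,III-2]: 2 consistent

II-2 ∈ {AA Nn, Aa Nn}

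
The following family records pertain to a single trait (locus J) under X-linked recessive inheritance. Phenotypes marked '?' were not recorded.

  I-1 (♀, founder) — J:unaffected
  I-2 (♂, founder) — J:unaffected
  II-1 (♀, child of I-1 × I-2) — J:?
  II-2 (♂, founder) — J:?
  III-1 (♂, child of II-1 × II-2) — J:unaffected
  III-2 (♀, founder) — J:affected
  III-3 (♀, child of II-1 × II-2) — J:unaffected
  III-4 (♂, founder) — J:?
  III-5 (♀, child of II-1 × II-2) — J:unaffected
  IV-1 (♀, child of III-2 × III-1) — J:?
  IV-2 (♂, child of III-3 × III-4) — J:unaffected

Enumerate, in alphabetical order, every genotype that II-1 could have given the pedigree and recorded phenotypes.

J/I-1 un ·: X^JX^J|X^JX^j
J/I-2 un ·: X^JY
J/II-1 ? I-1×I-2: X^JX^J|X^JX^j
J/II-2 ? ·: X^JY|X^jY
J/III-1 un II-1×II-2: X^JY
J/III-2 aff ·: X^jX^j
J/III-3 un II-1×II-2: X^JX^J|X^JX^j
J/III-4 ? ·: X^JY|X^jY
J/III-5 un II-1×II-2: X^JX^J|X^JX^j
J/IV-1 ? III-2×III-1: X^JX^j
J/IV-2 un III-3×III-4: X^JY
⇒ J over [I-1,I-2,II-1,II-2,III-1,III-2,III-3,III-4,III-5,IV-1,IV-2]: 18 consistent

II-1 ∈ {X^JX^J, X^JX^j}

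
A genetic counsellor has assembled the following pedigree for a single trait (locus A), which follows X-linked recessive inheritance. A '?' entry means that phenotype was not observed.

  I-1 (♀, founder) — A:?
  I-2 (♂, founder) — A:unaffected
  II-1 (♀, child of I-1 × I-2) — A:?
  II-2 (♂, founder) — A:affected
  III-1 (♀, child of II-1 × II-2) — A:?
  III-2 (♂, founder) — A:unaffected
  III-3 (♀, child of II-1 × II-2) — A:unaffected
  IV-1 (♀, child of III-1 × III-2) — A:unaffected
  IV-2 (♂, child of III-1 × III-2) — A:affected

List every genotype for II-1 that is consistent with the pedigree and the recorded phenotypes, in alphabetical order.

II-1 ∈ {X^AX^A, X^AX^a}

A/I-1 ? ·: X^AX^A|X^AX^a|X^aX^a
A/I-2 un ·: X^AY
A/II-1 ? I-1×I-2: X^AX^A|X^AX^a
A/II-2 aff ·: X^aY
A/III-1 ? II-1×II-2: X^AX^a|X^aX^a
A/III-2 un ·: X^AY
A/III-3 un II-1×II-2: X^AX^a
A/IV-1 un III-1×III-2: X^AX^A|X^AX^a
A/IV-2 aff III-1×III-2: X^aY
⇒ A over [I-1,I-2,II-1,II-2,III-1,III-2,III-3,IV-1,IV-2]: 10 consistent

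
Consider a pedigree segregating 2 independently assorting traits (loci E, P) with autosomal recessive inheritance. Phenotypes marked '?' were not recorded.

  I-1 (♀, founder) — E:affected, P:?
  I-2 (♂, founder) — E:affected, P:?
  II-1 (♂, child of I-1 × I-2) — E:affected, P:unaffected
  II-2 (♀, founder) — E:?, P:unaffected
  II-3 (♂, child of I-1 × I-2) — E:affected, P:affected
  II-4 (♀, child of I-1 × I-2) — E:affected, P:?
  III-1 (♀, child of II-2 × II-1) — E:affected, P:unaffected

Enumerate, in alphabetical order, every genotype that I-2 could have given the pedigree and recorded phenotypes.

I-2 ∈ {ee Pp, ee pp}

E/I-1 aff ·: ee
E/I-2 aff ·: ee
E/II-1 aff I-1×I-2: ee
E/II-2 ? ·: Ee|ee
E/II-3 aff I-1×I-2: ee
E/II-4 aff I-1×I-2: ee
E/III-1 aff II-2×II-1: ee
⇒ E over [I-1,I-2,II-1,II-2,II-3,II-4,III-1]: 2 consistent
P/I-1 ? ·: Pp|pp
P/I-2 ? ·: Pp|pp
P/II-1 un I-1×I-2: PP|Pp
P/II-2 un ·: PP|Pp
P/II-3 aff I-1×I-2: pp
P/II-4 ? I-1×I-2: PP|Pp|pp
P/III-1 un II-2×II-1: PP|Pp
⇒ P over [I-1,I-2,II-1,II-2,II-3,II-4,III-1]: 37 consistent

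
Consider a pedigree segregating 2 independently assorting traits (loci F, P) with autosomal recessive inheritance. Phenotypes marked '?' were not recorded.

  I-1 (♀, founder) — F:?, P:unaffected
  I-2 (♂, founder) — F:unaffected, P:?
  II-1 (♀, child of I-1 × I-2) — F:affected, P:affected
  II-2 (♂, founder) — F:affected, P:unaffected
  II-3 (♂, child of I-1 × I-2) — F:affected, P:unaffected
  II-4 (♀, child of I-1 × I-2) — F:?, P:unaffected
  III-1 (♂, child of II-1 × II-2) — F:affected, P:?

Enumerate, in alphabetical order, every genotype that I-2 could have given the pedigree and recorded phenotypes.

F/I-1 ? ·: Ff|ff
F/I-2 un ·: Ff
F/II-1 aff I-1×I-2: ff
F/II-2 aff ·: ff
F/II-3 aff I-1×I-2: ff
F/II-4 ? I-1×I-2: FF|Ff|ff
F/III-1 aff II-1×II-2: ff
⇒ F over [I-1,I-2,II-1,II-2,II-3,II-4,III-1]: 5 consistent
P/I-1 un ·: Pp
P/I-2 ? ·: Pp|pp
P/II-1 aff I-1×I-2: pp
P/II-2 un ·: PP|Pp
P/II-3 un I-1×I-2: PP|Pp
P/II-4 un I-1×I-2: PP|Pp
P/III-1 ? II-1×II-2: Pp|pp
⇒ P over [I-1,I-2,II-1,II-2,II-3,II-4,III-1]: 15 consistent

I-2 ∈ {Ff Pp, Ff pp}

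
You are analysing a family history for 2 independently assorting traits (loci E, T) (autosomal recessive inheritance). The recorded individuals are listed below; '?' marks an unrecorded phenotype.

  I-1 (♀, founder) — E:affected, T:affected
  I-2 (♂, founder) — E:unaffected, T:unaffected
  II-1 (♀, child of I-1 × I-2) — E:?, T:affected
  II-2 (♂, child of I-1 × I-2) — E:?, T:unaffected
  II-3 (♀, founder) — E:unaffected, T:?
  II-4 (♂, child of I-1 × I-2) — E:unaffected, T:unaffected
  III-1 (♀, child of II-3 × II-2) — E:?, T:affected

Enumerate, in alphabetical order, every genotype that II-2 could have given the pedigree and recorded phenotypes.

II-2 ∈ {Ee Tt, ee Tt}

E/I-1 aff ·: ee
E/I-2 un ·: EE|Ee
E/II-1 ? I-1×I-2: Ee|ee
E/II-2 ? I-1×I-2: Ee|ee
E/II-3 un ·: EE|Ee
E/II-4 un I-1×I-2: Ee
E/III-1 ? II-3×II-2: EE|Ee|ee
⇒ E over [I-1,I-2,II-1,II-2,II-3,II-4,III-1]: 21 consistent
T/I-1 aff ·: tt
T/I-2 un ·: Tt
T/II-1 aff I-1×I-2: tt
T/II-2 un I-1×I-2: Tt
T/II-3 ? ·: Tt|tt
T/II-4 un I-1×I-2: Tt
T/III-1 aff II-3×II-2: tt
⇒ T over [I-1,I-2,II-1,II-2,II-3,II-4,III-1]: 2 consistent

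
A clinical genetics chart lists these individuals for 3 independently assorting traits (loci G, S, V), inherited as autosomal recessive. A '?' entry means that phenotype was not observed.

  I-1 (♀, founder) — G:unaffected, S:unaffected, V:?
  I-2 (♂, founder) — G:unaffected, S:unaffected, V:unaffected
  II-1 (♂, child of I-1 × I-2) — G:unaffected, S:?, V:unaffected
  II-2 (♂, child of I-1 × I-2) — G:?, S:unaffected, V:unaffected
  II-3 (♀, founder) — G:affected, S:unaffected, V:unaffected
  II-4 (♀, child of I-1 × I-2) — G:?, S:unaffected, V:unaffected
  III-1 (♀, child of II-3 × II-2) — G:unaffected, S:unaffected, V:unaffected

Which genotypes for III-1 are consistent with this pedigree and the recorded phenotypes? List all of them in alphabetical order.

III-1 ∈ {Gg SS VV, Gg SS Vv, Gg Ss VV, Gg Ss Vv}

G/I-1 un ·: GG|Gg
G/I-2 un ·: GG|Gg
G/II-1 un I-1×I-2: GG|Gg
G/II-2 ? I-1×I-2: GG|Gg
G/II-3 aff ·: gg
G/II-4 ? I-1×I-2: GG|Gg|gg
G/III-1 un II-3×II-2: Gg
⇒ G over [I-1,I-2,II-1,II-2,II-3,II-4,III-1]: 29 consistent
S/I-1 un ·: SS|Ss
S/I-2 un ·: SS|Ss
S/II-1 ? I-1×I-2: SS|Ss|ss
S/II-2 un I-1×I-2: SS|Ss
S/II-3 un ·: SS|Ss
S/II-4 un I-1×I-2: SS|Ss
S/III-1 un II-3×II-2: SS|Ss
⇒ S over [I-1,I-2,II-1,II-2,II-3,II-4,III-1]: 101 consistent
V/I-1 ? ·: VV|Vv|vv
V/I-2 un ·: VV|Vv
V/II-1 un I-1×I-2: VV|Vv
V/II-2 un I-1×I-2: VV|Vv
V/II-3 un ·: VV|Vv
V/II-4 un I-1×I-2: VV|Vv
V/III-1 un II-3×II-2: VV|Vv
⇒ V over [I-1,I-2,II-1,II-2,II-3,II-4,III-1]: 95 consistent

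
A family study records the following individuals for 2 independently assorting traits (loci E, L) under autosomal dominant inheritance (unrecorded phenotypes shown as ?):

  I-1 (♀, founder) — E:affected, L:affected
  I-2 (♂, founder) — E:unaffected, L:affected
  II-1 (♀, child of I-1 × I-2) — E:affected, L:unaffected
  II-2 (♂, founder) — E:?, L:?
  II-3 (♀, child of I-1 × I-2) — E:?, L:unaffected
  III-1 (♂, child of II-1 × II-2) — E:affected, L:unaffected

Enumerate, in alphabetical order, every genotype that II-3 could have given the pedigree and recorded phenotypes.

E/I-1 aff ·: Ee|EE
E/I-2 un ·: ee
E/II-1 aff I-1×I-2: Ee
E/II-2 ? ·: ee|Ee|EE
E/II-3 ? I-1×I-2: ee|Ee
E/III-1 aff II-1×II-2: Ee|EE
⇒ E over [I-1,I-2,II-1,II-2,II-3,III-1]: 15 consistent
L/I-1 aff ·: Ll
L/I-2 aff ·: Ll
L/II-1 un I-1×I-2: ll
L/II-2 ? ·: ll|Ll
L/II-3 un I-1×I-2: ll
L/III-1 un II-1×II-2: ll
⇒ L over [I-1,I-2,II-1,II-2,II-3,III-1]: 2 consistent

II-3 ∈ {Ee ll, ee ll}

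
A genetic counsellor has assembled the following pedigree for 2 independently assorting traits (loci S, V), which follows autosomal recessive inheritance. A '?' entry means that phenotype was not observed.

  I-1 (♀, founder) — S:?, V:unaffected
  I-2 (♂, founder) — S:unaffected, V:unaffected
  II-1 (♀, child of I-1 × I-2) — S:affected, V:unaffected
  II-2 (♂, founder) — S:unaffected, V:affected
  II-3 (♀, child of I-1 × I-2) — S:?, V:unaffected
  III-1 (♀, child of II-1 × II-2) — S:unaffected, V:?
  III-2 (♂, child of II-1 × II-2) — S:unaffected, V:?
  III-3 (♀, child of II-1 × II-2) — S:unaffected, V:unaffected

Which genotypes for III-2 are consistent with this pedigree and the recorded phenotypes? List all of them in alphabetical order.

S/I-1 ? ·: Ss|ss
S/I-2 un ·: Ss
S/II-1 aff I-1×I-2: ss
S/II-2 un ·: SS|Ss
S/II-3 ? I-1×I-2: SS|Ss|ss
S/III-1 un II-1×II-2: Ss
S/III-2 un II-1×II-2: Ss
S/III-3 un II-1×II-2: Ss
⇒ S over [I-1,I-2,II-1,II-2,II-3,III-1,III-2,III-3]: 10 consistent
V/I-1 un ·: VV|Vv
V/I-2 un ·: VV|Vv
V/II-1 un I-1×I-2: VV|Vv
V/II-2 aff ·: vv
V/II-3 un I-1×I-2: VV|Vv
V/III-1 ? II-1×II-2: Vv|vv
V/III-2 ? II-1×II-2: Vv|vv
V/III-3 un II-1×II-2: Vv
⇒ V over [I-1,I-2,II-1,II-2,II-3,III-1,III-2,III-3]: 31 consistent

III-2 ∈ {Ss Vv, Ss vv}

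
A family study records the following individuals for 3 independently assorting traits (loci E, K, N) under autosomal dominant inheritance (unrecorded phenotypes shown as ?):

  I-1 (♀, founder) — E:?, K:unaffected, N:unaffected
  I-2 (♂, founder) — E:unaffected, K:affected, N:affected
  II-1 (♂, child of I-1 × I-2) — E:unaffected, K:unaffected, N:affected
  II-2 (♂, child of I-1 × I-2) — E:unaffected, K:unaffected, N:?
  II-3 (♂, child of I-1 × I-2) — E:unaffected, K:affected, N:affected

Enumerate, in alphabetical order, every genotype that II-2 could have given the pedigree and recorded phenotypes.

II-2 ∈ {ee kk Nn, ee kk nn}

E/I-1 ? ·: ee|Ee
E/I-2 un ·: ee
E/II-1 un I-1×I-2: ee
E/II-2 un I-1×I-2: ee
E/II-3 un I-1×I-2: ee
⇒ E over [I-1,I-2,II-1,II-2,II-3]: 2 consistent
K/I-1 un ·: kk
K/I-2 aff ·: Kk
K/II-1 un I-1×I-2: kk
K/II-2 un I-1×I-2: kk
K/II-3 aff I-1×I-2: Kk
⇒ K over [I-1,I-2,II-1,II-2,II-3]: 1 consistent
N/I-1 un ·: nn
N/I-2 aff ·: Nn|NN
N/II-1 aff I-1×I-2: Nn
N/II-2 ? I-1×I-2: nn|Nn
N/II-3 aff I-1×I-2: Nn
⇒ N over [I-1,I-2,II-1,II-2,II-3]: 3 consistent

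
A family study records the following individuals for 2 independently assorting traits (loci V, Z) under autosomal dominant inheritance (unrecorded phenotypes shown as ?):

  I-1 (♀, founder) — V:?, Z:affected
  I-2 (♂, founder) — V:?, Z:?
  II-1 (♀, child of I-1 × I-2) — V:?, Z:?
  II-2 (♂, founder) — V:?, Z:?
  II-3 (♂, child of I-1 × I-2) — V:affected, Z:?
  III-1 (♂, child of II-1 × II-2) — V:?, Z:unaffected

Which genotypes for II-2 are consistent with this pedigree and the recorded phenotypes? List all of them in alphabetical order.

II-2 ∈ {VV Zz, VV zz, Vv Zz, Vv zz, vv Zz, vv zz}

V/I-1 ? ·: vv|Vv|VV
V/I-2 ? ·: vv|Vv|VV
V/II-1 ? I-1×I-2: vv|Vv|VV
V/II-2 ? ·: vv|Vv|VV
V/II-3 aff I-1×I-2: Vv|VV
V/III-1 ? II-1×II-2: vv|Vv|VV
⇒ V over [I-1,I-2,II-1,II-2,II-3,III-1]: 114 consistent
Z/I-1 aff ·: Zz|ZZ
Z/I-2 ? ·: zz|Zz|ZZ
Z/II-1 ? I-1×I-2: zz|Zz
Z/II-2 ? ·: zz|Zz
Z/II-3 ? I-1×I-2: zz|Zz|ZZ
Z/III-1 un II-1×II-2: zz
⇒ Z over [I-1,I-2,II-1,II-2,II-3,III-1]: 30 consistent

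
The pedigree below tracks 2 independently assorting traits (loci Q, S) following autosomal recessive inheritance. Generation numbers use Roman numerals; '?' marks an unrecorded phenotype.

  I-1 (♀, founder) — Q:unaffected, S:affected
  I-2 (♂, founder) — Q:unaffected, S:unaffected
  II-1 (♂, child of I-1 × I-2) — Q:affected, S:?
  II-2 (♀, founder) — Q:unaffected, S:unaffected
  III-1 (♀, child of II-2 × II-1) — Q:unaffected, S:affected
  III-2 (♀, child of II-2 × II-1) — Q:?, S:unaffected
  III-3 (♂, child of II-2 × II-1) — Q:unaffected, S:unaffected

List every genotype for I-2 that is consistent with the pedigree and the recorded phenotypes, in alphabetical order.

I-2 ∈ {Qq SS, Qq Ss}

Q/I-1 un ·: Qq
Q/I-2 un ·: Qq
Q/II-1 aff I-1×I-2: qq
Q/II-2 un ·: QQ|Qq
Q/III-1 un II-2×II-1: Qq
Q/III-2 ? II-2×II-1: Qq|qq
Q/III-3 un II-2×II-1: Qq
⇒ Q over [I-1,I-2,II-1,II-2,III-1,III-2,III-3]: 3 consistent
S/I-1 aff ·: ss
S/I-2 un ·: SS|Ss
S/II-1 ? I-1×I-2: Ss|ss
S/II-2 un ·: Ss
S/III-1 aff II-2×II-1: ss
S/III-2 un II-2×II-1: SS|Ss
S/III-3 un II-2×II-1: SS|Ss
⇒ S over [I-1,I-2,II-1,II-2,III-1,III-2,III-3]: 9 consistent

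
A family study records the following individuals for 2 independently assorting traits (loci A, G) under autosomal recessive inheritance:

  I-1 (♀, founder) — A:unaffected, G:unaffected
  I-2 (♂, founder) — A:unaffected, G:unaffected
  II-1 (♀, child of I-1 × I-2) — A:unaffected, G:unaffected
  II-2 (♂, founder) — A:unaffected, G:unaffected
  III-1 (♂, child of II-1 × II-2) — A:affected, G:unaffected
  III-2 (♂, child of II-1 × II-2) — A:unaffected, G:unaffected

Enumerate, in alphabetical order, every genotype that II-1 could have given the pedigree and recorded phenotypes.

II-1 ∈ {Aa GG, Aa Gg}

A/I-1 un ·: AA|Aa
A/I-2 un ·: AA|Aa
A/II-1 un I-1×I-2: Aa
A/II-2 un ·: Aa
A/III-1 aff II-1×II-2: aa
A/III-2 un II-1×II-2: AA|Aa
⇒ A over [I-1,I-2,II-1,II-2,III-1,III-2]: 6 consistent
G/I-1 un ·: GG|Gg
G/I-2 un ·: GG|Gg
G/II-1 un I-1×I-2: GG|Gg
G/II-2 un ·: GG|Gg
G/III-1 un II-1×II-2: GG|Gg
G/III-2 un II-1×II-2: GG|Gg
⇒ G over [I-1,I-2,II-1,II-2,III-1,III-2]: 44 consistent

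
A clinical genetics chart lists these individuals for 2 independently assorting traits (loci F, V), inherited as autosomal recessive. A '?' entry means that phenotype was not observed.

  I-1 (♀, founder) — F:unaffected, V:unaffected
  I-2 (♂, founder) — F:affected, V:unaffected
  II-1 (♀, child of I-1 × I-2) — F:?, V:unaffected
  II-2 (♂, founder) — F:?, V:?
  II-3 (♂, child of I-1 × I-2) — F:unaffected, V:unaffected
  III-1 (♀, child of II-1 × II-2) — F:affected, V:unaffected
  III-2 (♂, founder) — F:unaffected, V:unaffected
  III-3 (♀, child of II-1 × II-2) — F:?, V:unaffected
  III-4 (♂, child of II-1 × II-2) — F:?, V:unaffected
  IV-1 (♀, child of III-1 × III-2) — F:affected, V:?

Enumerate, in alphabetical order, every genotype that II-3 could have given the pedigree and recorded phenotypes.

F/I-1 un ·: FF|Ff
F/I-2 aff ·: ff
F/II-1 ? I-1×I-2: Ff|ff
F/II-2 ? ·: Ff|ff
F/II-3 un I-1×I-2: Ff
F/III-1 aff II-1×II-2: ff
F/III-2 un ·: Ff
F/III-3 ? II-1×II-2: FF|Ff|ff
F/III-4 ? II-1×II-2: FF|Ff|ff
F/IV-1 aff III-1×III-2: ff
⇒ F over [I-1,I-2,II-1,II-2,II-3,III-1,III-2,III-3,III-4,IV-1]: 31 consistent
V/I-1 un ·: VV|Vv
V/I-2 un ·: VV|Vv
V/II-1 un I-1×I-2: VV|Vv
V/II-2 ? ·: VV|Vv|vv
V/II-3 un I-1×I-2: VV|Vv
V/III-1 un II-1×II-2: VV|Vv
V/III-2 un ·: VV|Vv
V/III-3 un II-1×II-2: VV|Vv
V/III-4 un II-1×II-2: VV|Vv
V/IV-1 ? III-1×III-2: VV|Vv|vv
⇒ V over [I-1,I-2,II-1,II-2,II-3,III-1,III-2,III-3,III-4,IV-1]: 694 consistent

II-3 ∈ {Ff VV, Ff Vv}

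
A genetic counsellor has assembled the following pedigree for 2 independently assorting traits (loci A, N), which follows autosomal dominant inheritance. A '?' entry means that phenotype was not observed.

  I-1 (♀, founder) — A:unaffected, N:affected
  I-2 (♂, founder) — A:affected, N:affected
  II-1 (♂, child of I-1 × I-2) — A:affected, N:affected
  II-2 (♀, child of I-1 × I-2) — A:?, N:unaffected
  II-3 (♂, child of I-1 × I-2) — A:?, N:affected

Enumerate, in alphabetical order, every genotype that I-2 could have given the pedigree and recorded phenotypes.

A/I-1 un ·: aa
A/I-2 aff ·: Aa|AA
A/II-1 aff I-1×I-2: Aa
A/II-2 ? I-1×I-2: aa|Aa
A/II-3 ? I-1×I-2: aa|Aa
⇒ A over [I-1,I-2,II-1,II-2,II-3]: 5 consistent
N/I-1 aff ·: Nn
N/I-2 aff ·: Nn
N/II-1 aff I-1×I-2: Nn|NN
N/II-2 un I-1×I-2: nn
N/II-3 aff I-1×I-2: Nn|NN
⇒ N over [I-1,I-2,II-1,II-2,II-3]: 4 consistent

I-2 ∈ {AA Nn, Aa Nn}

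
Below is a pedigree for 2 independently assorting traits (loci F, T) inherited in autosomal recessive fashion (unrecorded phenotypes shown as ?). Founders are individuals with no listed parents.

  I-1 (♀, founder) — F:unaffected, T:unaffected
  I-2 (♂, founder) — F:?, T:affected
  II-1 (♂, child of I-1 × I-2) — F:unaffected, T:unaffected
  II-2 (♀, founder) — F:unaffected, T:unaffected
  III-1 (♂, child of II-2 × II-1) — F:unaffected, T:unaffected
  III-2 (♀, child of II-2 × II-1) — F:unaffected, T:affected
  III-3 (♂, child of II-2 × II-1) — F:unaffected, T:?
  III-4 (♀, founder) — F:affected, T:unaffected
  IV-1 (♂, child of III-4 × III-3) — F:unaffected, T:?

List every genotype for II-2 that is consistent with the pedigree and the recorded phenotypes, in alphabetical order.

II-2 ∈ {FF Tt, Ff Tt}

F/I-1 un ·: FF|Ff
F/I-2 ? ·: FF|Ff|ff
F/II-1 un I-1×I-2: FF|Ff
F/II-2 un ·: FF|Ff
F/III-1 un II-2×II-1: FF|Ff
F/III-2 un II-2×II-1: FF|Ff
F/III-3 un II-2×II-1: FF|Ff
F/III-4 aff ·: ff
F/IV-1 un III-4×III-3: Ff
⇒ F over [I-1,I-2,II-1,II-2,III-1,III-2,III-3,III-4,IV-1]: 116 consistent
T/I-1 un ·: TT|Tt
T/I-2 aff ·: tt
T/II-1 un I-1×I-2: Tt
T/II-2 un ·: Tt
T/III-1 un II-2×II-1: TT|Tt
T/III-2 aff II-2×II-1: tt
T/III-3 ? II-2×II-1: TT|Tt|tt
T/III-4 un ·: TT|Tt
T/IV-1 ? III-4×III-3: TT|Tt|tt
⇒ T over [I-1,I-2,II-1,II-2,III-1,III-2,III-3,III-4,IV-1]: 44 consistent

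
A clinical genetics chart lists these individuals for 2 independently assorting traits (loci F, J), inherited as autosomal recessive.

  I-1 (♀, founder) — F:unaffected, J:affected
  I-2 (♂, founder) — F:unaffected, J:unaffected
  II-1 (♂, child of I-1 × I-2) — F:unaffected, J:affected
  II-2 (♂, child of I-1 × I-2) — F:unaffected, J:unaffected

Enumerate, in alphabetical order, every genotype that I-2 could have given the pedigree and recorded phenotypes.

I-2 ∈ {FF Jj, Ff Jj}

F/I-1 un ·: FF|Ff
F/I-2 un ·: FF|Ff
F/II-1 un I-1×I-2: FF|Ff
F/II-2 un I-1×I-2: FF|Ff
⇒ F over [I-1,I-2,II-1,II-2]: 13 consistent
J/I-1 aff ·: jj
J/I-2 un ·: Jj
J/II-1 aff I-1×I-2: jj
J/II-2 un I-1×I-2: Jj
⇒ J over [I-1,I-2,II-1,II-2]: 1 consistent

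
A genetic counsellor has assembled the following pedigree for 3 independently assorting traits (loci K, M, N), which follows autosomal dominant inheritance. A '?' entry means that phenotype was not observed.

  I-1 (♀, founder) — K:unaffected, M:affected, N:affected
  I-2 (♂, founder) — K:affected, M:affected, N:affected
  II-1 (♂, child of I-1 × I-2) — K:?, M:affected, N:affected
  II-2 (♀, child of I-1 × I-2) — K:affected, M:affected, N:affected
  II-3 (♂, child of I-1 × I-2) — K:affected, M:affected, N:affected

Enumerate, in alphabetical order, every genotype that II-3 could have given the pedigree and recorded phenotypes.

II-3 ∈ {Kk MM NN, Kk MM Nn, Kk Mm NN, Kk Mm Nn}

K/I-1 un ·: kk
K/I-2 aff ·: Kk|KK
K/II-1 ? I-1×I-2: kk|Kk
K/II-2 aff I-1×I-2: Kk
K/II-3 aff I-1×I-2: Kk
⇒ K over [I-1,I-2,II-1,II-2,II-3]: 3 consistent
M/I-1 aff ·: Mm|MM
M/I-2 aff ·: Mm|MM
M/II-1 aff I-1×I-2: Mm|MM
M/II-2 aff I-1×I-2: Mm|MM
M/II-3 aff I-1×I-2: Mm|MM
⇒ M over [I-1,I-2,II-1,II-2,II-3]: 25 consistent
N/I-1 aff ·: Nn|NN
N/I-2 aff ·: Nn|NN
N/II-1 aff I-1×I-2: Nn|NN
N/II-2 aff I-1×I-2: Nn|NN
N/II-3 aff I-1×I-2: Nn|NN
⇒ N over [I-1,I-2,II-1,II-2,II-3]: 25 consistent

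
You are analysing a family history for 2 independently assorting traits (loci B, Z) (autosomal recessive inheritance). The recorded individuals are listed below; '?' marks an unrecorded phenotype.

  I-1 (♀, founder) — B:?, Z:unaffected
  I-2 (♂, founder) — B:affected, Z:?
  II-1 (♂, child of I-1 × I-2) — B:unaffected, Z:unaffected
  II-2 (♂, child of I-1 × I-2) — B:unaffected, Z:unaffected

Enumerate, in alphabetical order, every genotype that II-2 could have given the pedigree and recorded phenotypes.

II-2 ∈ {Bb ZZ, Bb Zz}

B/I-1 ? ·: BB|Bb
B/I-2 aff ·: bb
B/II-1 un I-1×I-2: Bb
B/II-2 un I-1×I-2: Bb
⇒ B over [I-1,I-2,II-1,II-2]: 2 consistent
Z/I-1 un ·: ZZ|Zz
Z/I-2 ? ·: ZZ|Zz|zz
Z/II-1 un I-1×I-2: ZZ|Zz
Z/II-2 un I-1×I-2: ZZ|Zz
⇒ Z over [I-1,I-2,II-1,II-2]: 15 consistent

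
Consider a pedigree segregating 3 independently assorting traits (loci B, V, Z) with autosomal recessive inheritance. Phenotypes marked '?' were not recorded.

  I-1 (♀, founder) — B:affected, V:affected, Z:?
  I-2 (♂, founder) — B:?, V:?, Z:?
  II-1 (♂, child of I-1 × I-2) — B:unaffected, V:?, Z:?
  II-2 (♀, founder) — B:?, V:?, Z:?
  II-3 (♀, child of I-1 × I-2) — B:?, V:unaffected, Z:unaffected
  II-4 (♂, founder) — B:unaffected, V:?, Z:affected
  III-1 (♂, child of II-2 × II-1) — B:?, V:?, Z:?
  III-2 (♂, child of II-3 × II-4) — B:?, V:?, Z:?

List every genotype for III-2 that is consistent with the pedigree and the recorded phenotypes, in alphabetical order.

III-2 ∈ {BB VV Zz, BB VV zz, BB Vv Zz, BB Vv zz, BB vv Zz, BB vv zz, Bb VV Zz, Bb VV zz, Bb Vv Zz, Bb Vv zz, Bb vv Zz, Bb vv zz, bb VV Zz, bb VV zz, bb Vv Zz, bb Vv zz, bb vv Zz, bb vv zz}

B/I-1 aff ·: bb
B/I-2 ? ·: BB|Bb
B/II-1 un I-1×I-2: Bb
B/II-2 ? ·: BB|Bb|bb
B/II-3 ? I-1×I-2: Bb|bb
B/II-4 un ·: BB|Bb
B/III-1 ? II-2×II-1: BB|Bb|bb
B/III-2 ? II-3×II-4: BB|Bb|bb
⇒ B over [I-1,I-2,II-1,II-2,II-3,II-4,III-1,III-2]: 91 consistent
V/I-1 aff ·: vv
V/I-2 ? ·: VV|Vv
V/II-1 ? I-1×I-2: Vv|vv
V/II-2 ? ·: VV|Vv|vv
V/II-3 un I-1×I-2: Vv
V/II-4 ? ·: VV|Vv|vv
V/III-1 ? II-2×II-1: VV|Vv|vv
V/III-2 ? II-3×II-4: VV|Vv|vv
⇒ V over [I-1,I-2,II-1,II-2,II-3,II-4,III-1,III-2]: 126 consistent
Z/I-1 ? ·: ZZ|Zz|zz
Z/I-2 ? ·: ZZ|Zz|zz
Z/II-1 ? I-1×I-2: ZZ|Zz|zz
Z/II-2 ? ·: ZZ|Zz|zz
Z/II-3 un I-1×I-2: ZZ|Zz
Z/II-4 aff ·: zz
Z/III-1 ? II-2×II-1: ZZ|Zz|zz
Z/III-2 ? II-3×II-4: Zz|zz
⇒ Z over [I-1,I-2,II-1,II-2,II-3,II-4,III-1,III-2]: 187 consistent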